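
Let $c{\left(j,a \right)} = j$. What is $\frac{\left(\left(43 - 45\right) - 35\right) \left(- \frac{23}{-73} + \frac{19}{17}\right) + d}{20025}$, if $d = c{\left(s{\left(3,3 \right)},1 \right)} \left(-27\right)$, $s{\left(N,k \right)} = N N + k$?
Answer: $- \frac{93574}{4970205} \approx -0.018827$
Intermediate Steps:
$s{\left(N,k \right)} = k + N^{2}$ ($s{\left(N,k \right)} = N^{2} + k = k + N^{2}$)
$d = -324$ ($d = \left(3 + 3^{2}\right) \left(-27\right) = \left(3 + 9\right) \left(-27\right) = 12 \left(-27\right) = -324$)
$\frac{\left(\left(43 - 45\right) - 35\right) \left(- \frac{23}{-73} + \frac{19}{17}\right) + d}{20025} = \frac{\left(\left(43 - 45\right) - 35\right) \left(- \frac{23}{-73} + \frac{19}{17}\right) - 324}{20025} = \left(\left(-2 - 35\right) \left(\left(-23\right) \left(- \frac{1}{73}\right) + 19 \cdot \frac{1}{17}\right) - 324\right) \frac{1}{20025} = \left(- 37 \left(\frac{23}{73} + \frac{19}{17}\right) - 324\right) \frac{1}{20025} = \left(\left(-37\right) \frac{1778}{1241} - 324\right) \frac{1}{20025} = \left(- \frac{65786}{1241} - 324\right) \frac{1}{20025} = \left(- \frac{467870}{1241}\right) \frac{1}{20025} = - \frac{93574}{4970205}$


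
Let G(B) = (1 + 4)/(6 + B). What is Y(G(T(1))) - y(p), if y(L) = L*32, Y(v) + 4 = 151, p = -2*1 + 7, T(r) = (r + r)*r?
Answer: -13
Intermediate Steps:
T(r) = 2*r**2 (T(r) = (2*r)*r = 2*r**2)
G(B) = 5/(6 + B)
p = 5 (p = -2 + 7 = 5)
Y(v) = 147 (Y(v) = -4 + 151 = 147)
y(L) = 32*L
Y(G(T(1))) - y(p) = 147 - 32*5 = 147 - 1*160 = 147 - 160 = -13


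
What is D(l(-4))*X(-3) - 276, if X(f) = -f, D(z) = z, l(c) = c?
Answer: -288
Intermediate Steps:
D(l(-4))*X(-3) - 276 = -(-4)*(-3) - 276 = -4*3 - 276 = -12 - 276 = -288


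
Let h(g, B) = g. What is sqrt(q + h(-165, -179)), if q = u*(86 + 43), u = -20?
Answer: 3*I*sqrt(305) ≈ 52.393*I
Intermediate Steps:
q = -2580 (q = -20*(86 + 43) = -20*129 = -2580)
sqrt(q + h(-165, -179)) = sqrt(-2580 - 165) = sqrt(-2745) = 3*I*sqrt(305)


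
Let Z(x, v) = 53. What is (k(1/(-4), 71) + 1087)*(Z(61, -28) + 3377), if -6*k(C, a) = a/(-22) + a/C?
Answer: 256912145/66 ≈ 3.8926e+6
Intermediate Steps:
k(C, a) = a/132 - a/(6*C) (k(C, a) = -(a/(-22) + a/C)/6 = -(a*(-1/22) + a/C)/6 = -(-a/22 + a/C)/6 = a/132 - a/(6*C))
(k(1/(-4), 71) + 1087)*(Z(61, -28) + 3377) = ((1/132)*71*(-22 + 1/(-4))/1/(-4) + 1087)*(53 + 3377) = ((1/132)*71*(-22 - 1/4)/(-1/4) + 1087)*3430 = ((1/132)*71*(-4)*(-89/4) + 1087)*3430 = (6319/132 + 1087)*3430 = (149803/132)*3430 = 256912145/66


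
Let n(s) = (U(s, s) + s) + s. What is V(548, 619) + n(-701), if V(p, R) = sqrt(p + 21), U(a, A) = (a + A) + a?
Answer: -3505 + sqrt(569) ≈ -3481.1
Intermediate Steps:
U(a, A) = A + 2*a (U(a, A) = (A + a) + a = A + 2*a)
V(p, R) = sqrt(21 + p)
n(s) = 5*s (n(s) = ((s + 2*s) + s) + s = (3*s + s) + s = 4*s + s = 5*s)
V(548, 619) + n(-701) = sqrt(21 + 548) + 5*(-701) = sqrt(569) - 3505 = -3505 + sqrt(569)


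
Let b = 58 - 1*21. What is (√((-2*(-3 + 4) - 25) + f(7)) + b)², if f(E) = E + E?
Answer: (37 + I*√13)² ≈ 1356.0 + 266.81*I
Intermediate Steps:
f(E) = 2*E
b = 37 (b = 58 - 21 = 37)
(√((-2*(-3 + 4) - 25) + f(7)) + b)² = (√((-2*(-3 + 4) - 25) + 2*7) + 37)² = (√((-2*1 - 25) + 14) + 37)² = (√((-2 - 25) + 14) + 37)² = (√(-27 + 14) + 37)² = (√(-13) + 37)² = (I*√13 + 37)² = (37 + I*√13)²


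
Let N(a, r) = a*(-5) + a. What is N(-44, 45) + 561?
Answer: 737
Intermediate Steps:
N(a, r) = -4*a (N(a, r) = -5*a + a = -4*a)
N(-44, 45) + 561 = -4*(-44) + 561 = 176 + 561 = 737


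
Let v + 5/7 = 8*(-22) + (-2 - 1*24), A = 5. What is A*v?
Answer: -7095/7 ≈ -1013.6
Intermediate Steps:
v = -1419/7 (v = -5/7 + (8*(-22) + (-2 - 1*24)) = -5/7 + (-176 + (-2 - 24)) = -5/7 + (-176 - 26) = -5/7 - 202 = -1419/7 ≈ -202.71)
A*v = 5*(-1419/7) = -7095/7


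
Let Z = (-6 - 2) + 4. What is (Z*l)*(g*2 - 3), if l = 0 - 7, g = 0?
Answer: -84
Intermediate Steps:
l = -7
Z = -4 (Z = -8 + 4 = -4)
(Z*l)*(g*2 - 3) = (-4*(-7))*(0*2 - 3) = 28*(0 - 3) = 28*(-3) = -84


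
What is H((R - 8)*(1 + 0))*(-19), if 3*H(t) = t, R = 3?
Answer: 95/3 ≈ 31.667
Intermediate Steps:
H(t) = t/3
H((R - 8)*(1 + 0))*(-19) = (((3 - 8)*(1 + 0))/3)*(-19) = ((-5*1)/3)*(-19) = ((1/3)*(-5))*(-19) = -5/3*(-19) = 95/3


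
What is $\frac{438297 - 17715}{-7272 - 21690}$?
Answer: $- \frac{70097}{4827} \approx -14.522$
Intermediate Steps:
$\frac{438297 - 17715}{-7272 - 21690} = \frac{420582}{-28962} = 420582 \left(- \frac{1}{28962}\right) = - \frac{70097}{4827}$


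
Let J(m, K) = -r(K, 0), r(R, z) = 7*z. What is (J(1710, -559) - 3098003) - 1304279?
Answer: -4402282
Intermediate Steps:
J(m, K) = 0 (J(m, K) = -7*0 = -1*0 = 0)
(J(1710, -559) - 3098003) - 1304279 = (0 - 3098003) - 1304279 = -3098003 - 1304279 = -4402282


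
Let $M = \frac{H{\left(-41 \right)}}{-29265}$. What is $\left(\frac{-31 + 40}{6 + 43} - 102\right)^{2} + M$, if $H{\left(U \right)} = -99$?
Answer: $\frac{242803209588}{23421755} \approx 10367.0$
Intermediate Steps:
$M = \frac{33}{9755}$ ($M = - \frac{99}{-29265} = \left(-99\right) \left(- \frac{1}{29265}\right) = \frac{33}{9755} \approx 0.0033829$)
$\left(\frac{-31 + 40}{6 + 43} - 102\right)^{2} + M = \left(\frac{-31 + 40}{6 + 43} - 102\right)^{2} + \frac{33}{9755} = \left(\frac{9}{49} - 102\right)^{2} + \frac{33}{9755} = \left(- \frac{4989}{49}\right)^{2} + \frac{33}{9755} = \frac{24890121}{2401} + \frac{33}{9755} = \frac{242803209588}{23421755}$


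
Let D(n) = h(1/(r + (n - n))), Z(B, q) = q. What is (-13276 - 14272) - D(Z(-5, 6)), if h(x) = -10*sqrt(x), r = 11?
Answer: -27548 + 10*sqrt(11)/11 ≈ -27545.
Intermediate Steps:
D(n) = -10*sqrt(11)/11 (D(n) = -10/sqrt(11 + (n - n)) = -10/sqrt(11 + 0) = -10*sqrt(11)/11)
(-13276 - 14272) - D(Z(-5, 6)) = (-13276 - 14272) - (-10)*sqrt(11)/11 = -27548 + 10*sqrt(11)/11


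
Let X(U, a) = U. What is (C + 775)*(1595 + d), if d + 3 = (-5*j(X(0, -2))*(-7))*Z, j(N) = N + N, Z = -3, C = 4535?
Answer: 8453520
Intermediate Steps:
j(N) = 2*N
d = -3 (d = -3 + (-10*0*(-7))*(-3) = -3 + (-5*0*(-7))*(-3) = -3 + (0*(-7))*(-3) = -3 + 0*(-3) = -3 + 0 = -3)
(C + 775)*(1595 + d) = (4535 + 775)*(1595 - 3) = 5310*1592 = 8453520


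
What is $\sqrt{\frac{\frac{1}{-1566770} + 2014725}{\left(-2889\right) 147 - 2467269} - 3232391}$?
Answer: $\frac{i \sqrt{460844220743794022976119737990}}{377585302920} \approx 1797.9 i$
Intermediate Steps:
$\sqrt{\frac{\frac{1}{-1566770} + 2014725}{\left(-2889\right) 147 - 2467269} - 3232391} = \sqrt{\frac{- \frac{1}{1566770} + 2014725}{-424683 - 2467269} - 3232391} = \sqrt{\frac{3156610688249}{1566770 \left(-2891952\right)} - 3232391} = \sqrt{\frac{3156610688249}{1566770} \left(- \frac{1}{2891952}\right) - 3232391} = \sqrt{- \frac{3156610688249}{4531023635040} - 3232391} = \sqrt{- \frac{14646043175301268889}{4531023635040}} = \frac{i \sqrt{460844220743794022976119737990}}{377585302920}$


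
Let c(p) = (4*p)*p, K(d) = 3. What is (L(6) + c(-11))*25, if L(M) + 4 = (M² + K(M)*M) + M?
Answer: 13500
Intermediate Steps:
L(M) = -4 + M² + 4*M (L(M) = -4 + ((M² + 3*M) + M) = -4 + (M² + 4*M) = -4 + M² + 4*M)
c(p) = 4*p²
(L(6) + c(-11))*25 = ((-4 + 6² + 4*6) + 4*(-11)²)*25 = ((-4 + 36 + 24) + 4*121)*25 = (56 + 484)*25 = 540*25 = 13500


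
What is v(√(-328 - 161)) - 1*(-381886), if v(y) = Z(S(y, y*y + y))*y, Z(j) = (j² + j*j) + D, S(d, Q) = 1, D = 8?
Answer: 381886 + 10*I*√489 ≈ 3.8189e+5 + 221.13*I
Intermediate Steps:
Z(j) = 8 + 2*j² (Z(j) = (j² + j*j) + 8 = (j² + j²) + 8 = 2*j² + 8 = 8 + 2*j²)
v(y) = 10*y (v(y) = (8 + 2*1²)*y = (8 + 2*1)*y = (8 + 2)*y = 10*y)
v(√(-328 - 161)) - 1*(-381886) = 10*√(-328 - 161) - 1*(-381886) = 10*√(-489) + 381886 = 10*(I*√489) + 381886 = 10*I*√489 + 381886 = 381886 + 10*I*√489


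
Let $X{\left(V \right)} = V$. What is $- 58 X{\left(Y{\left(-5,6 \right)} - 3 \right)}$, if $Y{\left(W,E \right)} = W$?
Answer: $464$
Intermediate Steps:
$- 58 X{\left(Y{\left(-5,6 \right)} - 3 \right)} = - 58 \left(-5 - 3\right) = \left(-58\right) \left(-8\right) = 464$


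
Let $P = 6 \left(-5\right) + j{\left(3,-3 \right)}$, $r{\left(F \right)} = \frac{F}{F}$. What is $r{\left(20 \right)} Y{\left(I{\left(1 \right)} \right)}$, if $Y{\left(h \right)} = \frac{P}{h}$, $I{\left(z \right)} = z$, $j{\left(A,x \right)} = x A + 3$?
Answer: $-36$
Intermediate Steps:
$r{\left(F \right)} = 1$
$j{\left(A,x \right)} = 3 + A x$ ($j{\left(A,x \right)} = A x + 3 = 3 + A x$)
$P = -36$ ($P = 6 \left(-5\right) + \left(3 + 3 \left(-3\right)\right) = -30 + \left(3 - 9\right) = -30 - 6 = -36$)
$Y{\left(h \right)} = - \frac{36}{h}$
$r{\left(20 \right)} Y{\left(I{\left(1 \right)} \right)} = 1 \left(- \frac{36}{1}\right) = 1 \left(\left(-36\right) 1\right) = 1 \left(-36\right) = -36$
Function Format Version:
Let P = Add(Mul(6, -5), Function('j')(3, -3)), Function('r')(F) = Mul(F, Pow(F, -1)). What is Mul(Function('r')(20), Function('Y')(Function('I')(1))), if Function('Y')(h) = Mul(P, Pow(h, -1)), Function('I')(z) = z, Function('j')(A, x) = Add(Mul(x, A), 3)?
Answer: -36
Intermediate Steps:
Function('r')(F) = 1
Function('j')(A, x) = Add(3, Mul(A, x)) (Function('j')(A, x) = Add(Mul(A, x), 3) = Add(3, Mul(A, x)))
P = -36 (P = Add(Mul(6, -5), Add(3, Mul(3, -3))) = Add(-30, Add(3, -9)) = Add(-30, -6) = -36)
Function('Y')(h) = Mul(-36, Pow(h, -1))
Mul(Function('r')(20), Function('Y')(Function('I')(1))) = Mul(1, Mul(-36, Pow(1, -1))) = Mul(1, Mul(-36, 1)) = Mul(1, -36) = -36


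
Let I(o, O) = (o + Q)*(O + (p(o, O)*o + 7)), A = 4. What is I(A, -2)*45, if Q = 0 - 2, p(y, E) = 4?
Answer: 1890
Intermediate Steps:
Q = -2
I(o, O) = (-2 + o)*(7 + O + 4*o) (I(o, O) = (o - 2)*(O + (4*o + 7)) = (-2 + o)*(O + (7 + 4*o)) = (-2 + o)*(7 + O + 4*o))
I(A, -2)*45 = (-14 - 1*4 - 2*(-2) + 4*4² - 2*4)*45 = (-14 - 4 + 4 + 4*16 - 8)*45 = (-14 - 4 + 4 + 64 - 8)*45 = 42*45 = 1890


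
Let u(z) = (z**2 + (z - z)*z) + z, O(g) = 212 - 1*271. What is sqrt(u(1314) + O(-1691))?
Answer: sqrt(1727851) ≈ 1314.5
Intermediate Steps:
O(g) = -59 (O(g) = 212 - 271 = -59)
u(z) = z + z**2 (u(z) = (z**2 + 0*z) + z = (z**2 + 0) + z = z**2 + z = z + z**2)
sqrt(u(1314) + O(-1691)) = sqrt(1314*(1 + 1314) - 59) = sqrt(1314*1315 - 59) = sqrt(1727910 - 59) = sqrt(1727851)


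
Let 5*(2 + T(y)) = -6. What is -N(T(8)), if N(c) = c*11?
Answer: 176/5 ≈ 35.200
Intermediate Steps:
T(y) = -16/5 (T(y) = -2 + (⅕)*(-6) = -2 - 6/5 = -16/5)
N(c) = 11*c
-N(T(8)) = -11*(-16)/5 = -1*(-176/5) = 176/5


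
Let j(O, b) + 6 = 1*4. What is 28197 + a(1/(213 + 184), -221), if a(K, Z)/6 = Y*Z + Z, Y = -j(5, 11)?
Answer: 24219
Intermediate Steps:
j(O, b) = -2 (j(O, b) = -6 + 1*4 = -6 + 4 = -2)
Y = 2 (Y = -1*(-2) = 2)
a(K, Z) = 18*Z (a(K, Z) = 6*(2*Z + Z) = 6*(3*Z) = 18*Z)
28197 + a(1/(213 + 184), -221) = 28197 + 18*(-221) = 28197 - 3978 = 24219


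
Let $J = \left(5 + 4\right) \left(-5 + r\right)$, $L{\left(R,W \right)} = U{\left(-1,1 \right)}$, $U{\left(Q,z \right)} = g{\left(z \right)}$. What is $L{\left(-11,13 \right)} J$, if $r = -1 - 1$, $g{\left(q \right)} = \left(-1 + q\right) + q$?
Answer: $-63$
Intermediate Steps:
$g{\left(q \right)} = -1 + 2 q$
$r = -2$
$U{\left(Q,z \right)} = -1 + 2 z$
$L{\left(R,W \right)} = 1$ ($L{\left(R,W \right)} = -1 + 2 \cdot 1 = -1 + 2 = 1$)
$J = -63$ ($J = \left(5 + 4\right) \left(-5 - 2\right) = 9 \left(-7\right) = -63$)
$L{\left(-11,13 \right)} J = 1 \left(-63\right) = -63$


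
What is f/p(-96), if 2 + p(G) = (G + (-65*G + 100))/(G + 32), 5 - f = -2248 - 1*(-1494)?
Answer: -4048/531 ≈ -7.6234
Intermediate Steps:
f = 759 (f = 5 - (-2248 - 1*(-1494)) = 5 - (-2248 + 1494) = 5 - 1*(-754) = 5 + 754 = 759)
p(G) = -2 + (100 - 64*G)/(32 + G) (p(G) = -2 + (G + (-65*G + 100))/(G + 32) = -2 + (G + (100 - 65*G))/(32 + G) = -2 + (100 - 64*G)/(32 + G))
f/p(-96) = 759/((6*(6 - 11*(-96))/(32 - 96))) = 759/((6*(6 + 1056)/(-64))) = 759/((6*(-1/64)*1062)) = 759/(-1593/16) = 759*(-16/1593) = -4048/531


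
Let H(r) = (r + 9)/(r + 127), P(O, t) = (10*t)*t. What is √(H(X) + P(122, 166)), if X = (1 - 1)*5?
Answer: √4444508383/127 ≈ 524.94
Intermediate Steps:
X = 0 (X = 0*5 = 0)
P(O, t) = 10*t²
H(r) = (9 + r)/(127 + r)
√(H(X) + P(122, 166)) = √((9 + 0)/(127 + 0) + 10*166²) = √(9/127 + 10*27556) = √((1/127)*9 + 275560) = √(9/127 + 275560) = √(34996129/127) = √4444508383/127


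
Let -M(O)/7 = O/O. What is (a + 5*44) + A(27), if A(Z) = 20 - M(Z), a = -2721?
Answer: -2474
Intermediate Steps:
M(O) = -7 (M(O) = -7*O/O = -7*1 = -7)
A(Z) = 27 (A(Z) = 20 - 1*(-7) = 20 + 7 = 27)
(a + 5*44) + A(27) = (-2721 + 5*44) + 27 = (-2721 + 220) + 27 = -2501 + 27 = -2474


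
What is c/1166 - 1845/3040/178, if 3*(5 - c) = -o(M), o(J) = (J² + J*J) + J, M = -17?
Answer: 10174377/63094592 ≈ 0.16126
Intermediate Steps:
o(J) = J + 2*J² (o(J) = (J² + J²) + J = 2*J² + J = J + 2*J²)
c = 192 (c = 5 - (-1)*(-17*(1 + 2*(-17)))/3 = 5 - (-1)*(-17*(1 - 34))/3 = 5 - (-1)*(-17*(-33))/3 = 5 - (-1)*561/3 = 5 - ⅓*(-561) = 5 + 187 = 192)
c/1166 - 1845/3040/178 = 192/1166 - 1845/3040/178 = 192*(1/1166) - 1845*1/3040*(1/178) = 96/583 - 369/608*1/178 = 96/583 - 369/108224 = 10174377/63094592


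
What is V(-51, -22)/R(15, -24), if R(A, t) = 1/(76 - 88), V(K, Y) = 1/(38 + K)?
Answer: 12/13 ≈ 0.92308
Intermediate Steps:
R(A, t) = -1/12 (R(A, t) = 1/(-12) = -1/12)
V(-51, -22)/R(15, -24) = 1/((38 - 51)*(-1/12)) = -12/(-13) = -1/13*(-12) = 12/13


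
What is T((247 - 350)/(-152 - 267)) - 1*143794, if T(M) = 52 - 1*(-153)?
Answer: -143589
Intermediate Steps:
T(M) = 205 (T(M) = 52 + 153 = 205)
T((247 - 350)/(-152 - 267)) - 1*143794 = 205 - 1*143794 = 205 - 143794 = -143589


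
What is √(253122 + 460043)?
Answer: √713165 ≈ 844.49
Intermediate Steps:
√(253122 + 460043) = √713165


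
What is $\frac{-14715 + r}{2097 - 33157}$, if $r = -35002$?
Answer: $\frac{49717}{31060} \approx 1.6007$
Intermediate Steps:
$\frac{-14715 + r}{2097 - 33157} = \frac{-14715 - 35002}{2097 - 33157} = - \frac{49717}{-31060} = \left(-49717\right) \left(- \frac{1}{31060}\right) = \frac{49717}{31060}$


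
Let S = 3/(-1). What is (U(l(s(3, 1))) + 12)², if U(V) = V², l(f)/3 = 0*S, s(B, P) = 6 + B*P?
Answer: 144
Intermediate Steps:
S = -3 (S = 3*(-1) = -3)
l(f) = 0 (l(f) = 3*(0*(-3)) = 3*0 = 0)
(U(l(s(3, 1))) + 12)² = (0² + 12)² = (0 + 12)² = 12² = 144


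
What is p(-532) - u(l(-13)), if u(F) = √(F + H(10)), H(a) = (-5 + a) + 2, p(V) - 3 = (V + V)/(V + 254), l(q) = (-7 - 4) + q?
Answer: 949/139 - I*√17 ≈ 6.8273 - 4.1231*I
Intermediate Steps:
l(q) = -11 + q
p(V) = 3 + 2*V/(254 + V) (p(V) = 3 + (V + V)/(V + 254) = 3 + (2*V)/(254 + V) = 3 + 2*V/(254 + V))
H(a) = -3 + a
u(F) = √(7 + F) (u(F) = √(F + (-3 + 10)) = √(F + 7) = √(7 + F))
p(-532) - u(l(-13)) = (762 + 5*(-532))/(254 - 532) - √(7 + (-11 - 13)) = (762 - 2660)/(-278) - √(7 - 24) = -1/278*(-1898) - √(-17) = 949/139 - I*√17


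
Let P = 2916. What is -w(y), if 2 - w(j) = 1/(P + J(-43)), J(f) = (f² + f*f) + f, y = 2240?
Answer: -13141/6571 ≈ -1.9998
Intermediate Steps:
J(f) = f + 2*f² (J(f) = (f² + f²) + f = 2*f² + f = f + 2*f²)
w(j) = 13141/6571 (w(j) = 2 - 1/(2916 - 43*(1 + 2*(-43))) = 2 - 1/(2916 - 43*(1 - 86)) = 2 - 1/(2916 - 43*(-85)) = 2 - 1/(2916 + 3655) = 2 - 1/6571 = 13141/6571)
-w(y) = -1*13141/6571 = -13141/6571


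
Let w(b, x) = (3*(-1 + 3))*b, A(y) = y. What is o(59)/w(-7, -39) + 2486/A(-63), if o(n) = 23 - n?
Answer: -2432/63 ≈ -38.603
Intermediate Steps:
w(b, x) = 6*b (w(b, x) = (3*2)*b = 6*b)
o(59)/w(-7, -39) + 2486/A(-63) = (23 - 1*59)/((6*(-7))) + 2486/(-63) = (23 - 59)/(-42) + 2486*(-1/63) = -36*(-1/42) - 2486/63 = 6/7 - 2486/63 = -2432/63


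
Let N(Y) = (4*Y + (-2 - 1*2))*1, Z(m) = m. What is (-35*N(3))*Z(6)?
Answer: -1680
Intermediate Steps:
N(Y) = -4 + 4*Y (N(Y) = (4*Y + (-2 - 2))*1 = (4*Y - 4)*1 = (-4 + 4*Y)*1 = -4 + 4*Y)
(-35*N(3))*Z(6) = -35*(-4 + 4*3)*6 = -35*(-4 + 12)*6 = -35*8*6 = -280*6 = -1680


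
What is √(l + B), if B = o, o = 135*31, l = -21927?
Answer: I*√17742 ≈ 133.2*I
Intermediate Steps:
o = 4185
B = 4185
√(l + B) = √(-21927 + 4185) = √(-17742) = I*√17742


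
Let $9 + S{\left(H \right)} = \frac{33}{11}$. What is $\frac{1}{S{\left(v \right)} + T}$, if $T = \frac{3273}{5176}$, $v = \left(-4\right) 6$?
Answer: $- \frac{5176}{27783} \approx -0.1863$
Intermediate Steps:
$v = -24$
$S{\left(H \right)} = -6$ ($S{\left(H \right)} = -9 + \frac{33}{11} = -9 + 33 \cdot \frac{1}{11} = -9 + 3 = -6$)
$T = \frac{3273}{5176}$ ($T = 3273 \cdot \frac{1}{5176} = \frac{3273}{5176} \approx 0.63234$)
$\frac{1}{S{\left(v \right)} + T} = \frac{1}{-6 + \frac{3273}{5176}} = \frac{1}{- \frac{27783}{5176}} = - \frac{5176}{27783}$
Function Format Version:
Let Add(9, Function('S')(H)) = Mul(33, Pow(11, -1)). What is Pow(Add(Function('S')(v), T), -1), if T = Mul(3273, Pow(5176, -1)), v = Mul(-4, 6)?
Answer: Rational(-5176, 27783) ≈ -0.18630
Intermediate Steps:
v = -24
Function('S')(H) = -6 (Function('S')(H) = Add(-9, Mul(33, Pow(11, -1))) = Add(-9, Mul(33, Rational(1, 11))) = Add(-9, 3) = -6)
T = Rational(3273, 5176) (T = Mul(3273, Rational(1, 5176)) = Rational(3273, 5176) ≈ 0.63234)
Pow(Add(Function('S')(v), T), -1) = Pow(Add(-6, Rational(3273, 5176)), -1) = Pow(Rational(-27783, 5176), -1) = Rational(-5176, 27783)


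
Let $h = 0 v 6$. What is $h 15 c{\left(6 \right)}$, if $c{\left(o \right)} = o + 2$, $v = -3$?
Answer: $0$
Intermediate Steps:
$c{\left(o \right)} = 2 + o$
$h = 0$ ($h = 0 \left(-3\right) 6 = 0 \cdot 6 = 0$)
$h 15 c{\left(6 \right)} = 0 \cdot 15 \left(2 + 6\right) = 0 \cdot 8 = 0$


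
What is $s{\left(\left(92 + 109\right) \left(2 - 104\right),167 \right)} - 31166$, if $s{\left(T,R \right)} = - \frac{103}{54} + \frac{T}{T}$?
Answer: $- \frac{1683013}{54} \approx -31167.0$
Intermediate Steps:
$s{\left(T,R \right)} = - \frac{49}{54}$ ($s{\left(T,R \right)} = \left(-103\right) \frac{1}{54} + 1 = - \frac{103}{54} + 1 = - \frac{49}{54}$)
$s{\left(\left(92 + 109\right) \left(2 - 104\right),167 \right)} - 31166 = - \frac{49}{54} - 31166 = - \frac{1683013}{54}$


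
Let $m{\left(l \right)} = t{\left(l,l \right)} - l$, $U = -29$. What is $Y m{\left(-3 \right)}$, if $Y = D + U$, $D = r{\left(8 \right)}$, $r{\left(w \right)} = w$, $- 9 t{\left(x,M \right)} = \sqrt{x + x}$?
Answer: $-63 + \frac{7 i \sqrt{6}}{3} \approx -63.0 + 5.7155 i$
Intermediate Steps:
$t{\left(x,M \right)} = - \frac{\sqrt{2} \sqrt{x}}{9}$ ($t{\left(x,M \right)} = - \frac{\sqrt{x + x}}{9} = - \frac{\sqrt{2 x}}{9} = - \frac{\sqrt{2} \sqrt{x}}{9}$)
$D = 8$
$m{\left(l \right)} = - l - \frac{\sqrt{2} \sqrt{l}}{9}$ ($m{\left(l \right)} = - \frac{\sqrt{2} \sqrt{l}}{9} - l = - l - \frac{\sqrt{2} \sqrt{l}}{9}$)
$Y = -21$ ($Y = 8 - 29 = -21$)
$Y m{\left(-3 \right)} = - 21 \left(\left(-1\right) \left(-3\right) - \frac{\sqrt{2} \sqrt{-3}}{9}\right) = - 21 \left(3 - \frac{\sqrt{2} i \sqrt{3}}{9}\right) = - 21 \left(3 - \frac{i \sqrt{6}}{9}\right) = -63 + \frac{7 i \sqrt{6}}{3}$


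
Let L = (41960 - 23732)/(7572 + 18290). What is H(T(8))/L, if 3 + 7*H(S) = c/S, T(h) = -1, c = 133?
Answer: -879308/31899 ≈ -27.565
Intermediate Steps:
H(S) = -3/7 + 19/S (H(S) = -3/7 + (133/S)/7 = -3/7 + 19/S)
L = 9114/12931 (L = 18228/25862 = 18228*(1/25862) = 9114/12931 ≈ 0.70482)
H(T(8))/L = (-3/7 + 19/(-1))/(9114/12931) = (-3/7 + 19*(-1))*(12931/9114) = (-3/7 - 19)*(12931/9114) = -136/7*12931/9114 = -879308/31899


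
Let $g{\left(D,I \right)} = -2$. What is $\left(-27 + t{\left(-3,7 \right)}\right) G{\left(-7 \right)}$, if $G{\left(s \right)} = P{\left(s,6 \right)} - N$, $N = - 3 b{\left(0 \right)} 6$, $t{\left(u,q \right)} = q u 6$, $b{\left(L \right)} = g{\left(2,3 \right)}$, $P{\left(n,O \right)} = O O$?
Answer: $0$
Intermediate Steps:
$P{\left(n,O \right)} = O^{2}$
$b{\left(L \right)} = -2$
$t{\left(u,q \right)} = 6 q u$
$N = 36$ ($N = \left(-3\right) \left(-2\right) 6 = 6 \cdot 6 = 36$)
$G{\left(s \right)} = 0$ ($G{\left(s \right)} = 6^{2} - 36 = 36 - 36 = 0$)
$\left(-27 + t{\left(-3,7 \right)}\right) G{\left(-7 \right)} = \left(-27 + 6 \cdot 7 \left(-3\right)\right) 0 = \left(-27 - 126\right) 0 = \left(-153\right) 0 = 0$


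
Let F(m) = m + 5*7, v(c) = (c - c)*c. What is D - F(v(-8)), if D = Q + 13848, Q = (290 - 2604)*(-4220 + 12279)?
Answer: -18634713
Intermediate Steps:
Q = -18648526 (Q = -2314*8059 = -18648526)
v(c) = 0 (v(c) = 0*c = 0)
F(m) = 35 + m (F(m) = m + 35 = 35 + m)
D = -18634678 (D = -18648526 + 13848 = -18634678)
D - F(v(-8)) = -18634678 - (35 + 0) = -18634678 - 1*35 = -18634678 - 35 = -18634713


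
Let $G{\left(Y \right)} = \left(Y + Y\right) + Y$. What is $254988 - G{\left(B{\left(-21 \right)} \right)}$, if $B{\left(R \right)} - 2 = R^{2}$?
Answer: $253659$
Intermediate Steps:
$B{\left(R \right)} = 2 + R^{2}$
$G{\left(Y \right)} = 3 Y$ ($G{\left(Y \right)} = 2 Y + Y = 3 Y$)
$254988 - G{\left(B{\left(-21 \right)} \right)} = 254988 - 3 \left(2 + \left(-21\right)^{2}\right) = 254988 - 3 \left(2 + 441\right) = 254988 - 3 \cdot 443 = 254988 - 1329 = 253659$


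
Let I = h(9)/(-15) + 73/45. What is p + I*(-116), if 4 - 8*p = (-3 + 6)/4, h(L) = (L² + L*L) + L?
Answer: 326773/288 ≈ 1134.6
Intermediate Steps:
h(L) = L + 2*L² (h(L) = (L² + L²) + L = 2*L² + L = L + 2*L²)
I = -88/9 (I = (9*(1 + 2*9))/(-15) + 73/45 = (9*(1 + 18))*(-1/15) + 73*(1/45) = (9*19)*(-1/15) + 73/45 = 171*(-1/15) + 73/45 = -57/5 + 73/45 = -88/9 ≈ -9.7778)
p = 13/32 (p = ½ - (-3 + 6)/(8*4) = ½ - 3/32 = 13/32 ≈ 0.40625)
p + I*(-116) = 13/32 - 88/9*(-116) = 13/32 + 10208/9 = 326773/288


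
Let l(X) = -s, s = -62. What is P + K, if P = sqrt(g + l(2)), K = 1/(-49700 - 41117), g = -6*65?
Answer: -1/90817 + 2*I*sqrt(82) ≈ -1.1011e-5 + 18.111*I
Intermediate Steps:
l(X) = 62 (l(X) = -1*(-62) = 62)
g = -390
K = -1/90817 (K = 1/(-90817) = -1/90817 ≈ -1.1011e-5)
P = 2*I*sqrt(82) (P = sqrt(-390 + 62) = sqrt(-328) = 2*I*sqrt(82) ≈ 18.111*I)
P + K = 2*I*sqrt(82) - 1/90817 = -1/90817 + 2*I*sqrt(82)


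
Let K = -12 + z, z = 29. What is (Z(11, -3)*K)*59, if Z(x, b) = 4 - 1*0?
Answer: 4012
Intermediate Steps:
Z(x, b) = 4 (Z(x, b) = 4 + 0 = 4)
K = 17 (K = -12 + 29 = 17)
(Z(11, -3)*K)*59 = (4*17)*59 = 68*59 = 4012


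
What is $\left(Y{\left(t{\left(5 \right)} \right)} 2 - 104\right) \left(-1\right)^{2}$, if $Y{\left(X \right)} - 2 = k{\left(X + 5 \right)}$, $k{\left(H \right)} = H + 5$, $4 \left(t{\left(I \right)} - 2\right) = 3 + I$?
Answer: $-72$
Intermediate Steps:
$t{\left(I \right)} = \frac{11}{4} + \frac{I}{4}$ ($t{\left(I \right)} = 2 + \frac{3 + I}{4} = 2 + \left(\frac{3}{4} + \frac{I}{4}\right) = \frac{11}{4} + \frac{I}{4}$)
$k{\left(H \right)} = 5 + H$
$Y{\left(X \right)} = 12 + X$ ($Y{\left(X \right)} = 2 + \left(5 + \left(X + 5\right)\right) = 2 + \left(5 + \left(5 + X\right)\right) = 2 + \left(10 + X\right) = 12 + X$)
$\left(Y{\left(t{\left(5 \right)} \right)} 2 - 104\right) \left(-1\right)^{2} = \left(\left(12 + \left(\frac{11}{4} + \frac{1}{4} \cdot 5\right)\right) 2 - 104\right) \left(-1\right)^{2} = \left(\left(12 + \left(\frac{11}{4} + \frac{5}{4}\right)\right) 2 - 104\right) 1 = \left(\left(12 + 4\right) 2 - 104\right) 1 = \left(16 \cdot 2 - 104\right) 1 = \left(32 - 104\right) 1 = \left(-72\right) 1 = -72$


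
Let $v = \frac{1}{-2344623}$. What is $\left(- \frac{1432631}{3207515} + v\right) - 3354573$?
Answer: $- \frac{25227779239833107813}{7520413441845} \approx -3.3546 \cdot 10^{6}$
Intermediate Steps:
$v = - \frac{1}{2344623} \approx -4.2651 \cdot 10^{-7}$
$\left(- \frac{1432631}{3207515} + v\right) - 3354573 = \left(- \frac{1432631}{3207515} - \frac{1}{2344623}\right) - 3354573 = - \frac{3358982800628}{7520413441845} - 3354573 = - \frac{25227779239833107813}{7520413441845}$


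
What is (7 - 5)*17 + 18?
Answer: 52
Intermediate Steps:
(7 - 5)*17 + 18 = 2*17 + 18 = 34 + 18 = 52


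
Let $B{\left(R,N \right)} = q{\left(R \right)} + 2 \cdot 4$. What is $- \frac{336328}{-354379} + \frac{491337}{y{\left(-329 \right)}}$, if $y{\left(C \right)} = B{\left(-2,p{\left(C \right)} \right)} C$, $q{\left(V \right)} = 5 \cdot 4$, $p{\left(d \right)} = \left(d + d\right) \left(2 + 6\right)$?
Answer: $- \frac{24431608741}{466362764} \approx -52.388$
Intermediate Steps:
$p{\left(d \right)} = 16 d$ ($p{\left(d \right)} = 2 d 8 = 16 d$)
$q{\left(V \right)} = 20$
$B{\left(R,N \right)} = 28$ ($B{\left(R,N \right)} = 20 + 2 \cdot 4 = 20 + 8 = 28$)
$y{\left(C \right)} = 28 C$
$- \frac{336328}{-354379} + \frac{491337}{y{\left(-329 \right)}} = - \frac{336328}{-354379} + \frac{491337}{28 \left(-329\right)} = \left(-336328\right) \left(- \frac{1}{354379}\right) + \frac{491337}{-9212} = \frac{336328}{354379} + 491337 \left(- \frac{1}{9212}\right) = \frac{336328}{354379} - \frac{70191}{1316} = - \frac{24431608741}{466362764}$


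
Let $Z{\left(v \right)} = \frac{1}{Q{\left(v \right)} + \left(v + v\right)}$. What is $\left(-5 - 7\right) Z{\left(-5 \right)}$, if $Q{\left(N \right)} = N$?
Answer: $\frac{4}{5} \approx 0.8$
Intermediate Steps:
$Z{\left(v \right)} = \frac{1}{3 v}$ ($Z{\left(v \right)} = \frac{1}{v + \left(v + v\right)} = \frac{1}{v + 2 v} = \frac{1}{3 v}$)
$\left(-5 - 7\right) Z{\left(-5 \right)} = \left(-5 - 7\right) \frac{1}{3 \left(-5\right)} = - 12 \cdot \frac{1}{3} \left(- \frac{1}{5}\right) = \left(-12\right) \left(- \frac{1}{15}\right) = \frac{4}{5}$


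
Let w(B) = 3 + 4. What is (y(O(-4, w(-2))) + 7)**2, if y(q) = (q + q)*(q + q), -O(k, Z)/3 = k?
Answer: 339889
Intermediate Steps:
w(B) = 7
O(k, Z) = -3*k
y(q) = 4*q**2 (y(q) = (2*q)*(2*q) = 4*q**2)
(y(O(-4, w(-2))) + 7)**2 = (4*(-3*(-4))**2 + 7)**2 = (4*12**2 + 7)**2 = (4*144 + 7)**2 = (576 + 7)**2 = 583**2 = 339889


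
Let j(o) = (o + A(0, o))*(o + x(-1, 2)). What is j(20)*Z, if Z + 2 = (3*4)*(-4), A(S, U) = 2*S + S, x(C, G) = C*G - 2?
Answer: -16000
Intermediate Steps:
x(C, G) = -2 + C*G
A(S, U) = 3*S
Z = -50 (Z = -2 + (3*4)*(-4) = -2 + 12*(-4) = -2 - 48 = -50)
j(o) = o*(-4 + o) (j(o) = (o + 3*0)*(o + (-2 - 1*2)) = (o + 0)*(o + (-2 - 2)) = o*(o - 4) = o*(-4 + o))
j(20)*Z = (20*(-4 + 20))*(-50) = (20*16)*(-50) = 320*(-50) = -16000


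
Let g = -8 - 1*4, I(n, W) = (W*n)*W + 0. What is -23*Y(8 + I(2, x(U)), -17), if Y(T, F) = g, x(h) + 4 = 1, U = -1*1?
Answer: 276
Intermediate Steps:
U = -1
x(h) = -3 (x(h) = -4 + 1 = -3)
I(n, W) = n*W² (I(n, W) = n*W² + 0 = n*W²)
g = -12 (g = -8 - 4 = -12)
Y(T, F) = -12
-23*Y(8 + I(2, x(U)), -17) = -23*(-12) = 276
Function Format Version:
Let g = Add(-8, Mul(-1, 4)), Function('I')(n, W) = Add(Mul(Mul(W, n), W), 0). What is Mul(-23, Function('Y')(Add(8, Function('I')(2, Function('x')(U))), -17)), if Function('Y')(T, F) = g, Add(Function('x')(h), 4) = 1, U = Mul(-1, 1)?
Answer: 276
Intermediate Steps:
U = -1
Function('x')(h) = -3 (Function('x')(h) = Add(-4, 1) = -3)
Function('I')(n, W) = Mul(n, Pow(W, 2)) (Function('I')(n, W) = Add(Mul(n, Pow(W, 2)), 0) = Mul(n, Pow(W, 2)))
g = -12 (g = Add(-8, -4) = -12)
Function('Y')(T, F) = -12
Mul(-23, Function('Y')(Add(8, Function('I')(2, Function('x')(U))), -17)) = Mul(-23, -12) = 276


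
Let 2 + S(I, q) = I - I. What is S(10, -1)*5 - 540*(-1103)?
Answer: 595610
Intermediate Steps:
S(I, q) = -2 (S(I, q) = -2 + (I - I) = -2 + 0 = -2)
S(10, -1)*5 - 540*(-1103) = -2*5 - 540*(-1103) = -10 + 595620 = 595610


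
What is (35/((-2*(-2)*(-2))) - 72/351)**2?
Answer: 2042041/97344 ≈ 20.978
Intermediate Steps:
(35/((-2*(-2)*(-2))) - 72/351)**2 = (35/((4*(-2))) - 72*1/351)**2 = (35/(-8) - 8/39)**2 = (35*(-1/8) - 8/39)**2 = (-35/8 - 8/39)**2 = (-1429/312)**2 = 2042041/97344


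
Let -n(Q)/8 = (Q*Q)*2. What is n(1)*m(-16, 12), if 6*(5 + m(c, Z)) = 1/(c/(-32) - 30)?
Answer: 14176/177 ≈ 80.090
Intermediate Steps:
m(c, Z) = -5 + 1/(6*(-30 - c/32)) (m(c, Z) = -5 + 1/(6*(c/(-32) - 30)) = -5 + 1/(6*(c*(-1/32) - 30)) = -5 + 1/(6*(-c/32 - 30)) = -5 + 1/(6*(-30 - c/32)))
n(Q) = -16*Q**2 (n(Q) = -8*Q*Q*2 = -8*Q**2*2 = -16*Q**2)
n(1)*m(-16, 12) = (-16*1**2)*((-14416 - 15*(-16))/(3*(960 - 16))) = (-16*1)*((1/3)*(-14416 + 240)/944) = -16*(-14176)/(3*944) = -16*(-886/177) = 14176/177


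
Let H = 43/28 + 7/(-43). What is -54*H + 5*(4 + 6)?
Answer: -14531/602 ≈ -24.138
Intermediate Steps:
H = 1653/1204 (H = 43*(1/28) + 7*(-1/43) = 43/28 - 7/43 = 1653/1204 ≈ 1.3729)
-54*H + 5*(4 + 6) = -54*1653/1204 + 5*(4 + 6) = -44631/602 + 5*10 = -44631/602 + 50 = -14531/602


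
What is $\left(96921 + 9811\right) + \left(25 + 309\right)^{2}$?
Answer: $218288$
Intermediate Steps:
$\left(96921 + 9811\right) + \left(25 + 309\right)^{2} = 106732 + 334^{2} = 106732 + 111556 = 218288$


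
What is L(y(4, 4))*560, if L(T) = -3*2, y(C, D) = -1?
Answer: -3360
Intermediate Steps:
L(T) = -6
L(y(4, 4))*560 = -6*560 = -3360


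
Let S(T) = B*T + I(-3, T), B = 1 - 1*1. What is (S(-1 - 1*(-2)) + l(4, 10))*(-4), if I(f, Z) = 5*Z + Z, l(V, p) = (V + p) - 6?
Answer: -56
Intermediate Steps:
l(V, p) = -6 + V + p
I(f, Z) = 6*Z
B = 0 (B = 1 - 1 = 0)
S(T) = 6*T (S(T) = 0*T + 6*T = 0 + 6*T = 6*T)
(S(-1 - 1*(-2)) + l(4, 10))*(-4) = (6*(-1 - 1*(-2)) + (-6 + 4 + 10))*(-4) = (6*(-1 + 2) + 8)*(-4) = (6*1 + 8)*(-4) = (6 + 8)*(-4) = 14*(-4) = -56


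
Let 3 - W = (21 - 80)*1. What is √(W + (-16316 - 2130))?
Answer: 4*I*√1149 ≈ 135.59*I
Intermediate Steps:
W = 62 (W = 3 - (21 - 80) = 3 - (-59) = 3 - 1*(-59) = 3 + 59 = 62)
√(W + (-16316 - 2130)) = √(62 + (-16316 - 2130)) = √(62 - 18446) = √(-18384) = 4*I*√1149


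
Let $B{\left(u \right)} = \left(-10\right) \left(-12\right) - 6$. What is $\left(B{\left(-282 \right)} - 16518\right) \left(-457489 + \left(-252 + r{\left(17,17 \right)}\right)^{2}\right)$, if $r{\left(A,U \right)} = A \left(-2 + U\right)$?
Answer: $7504501920$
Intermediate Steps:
$B{\left(u \right)} = 114$ ($B{\left(u \right)} = 120 - 6 = 114$)
$\left(B{\left(-282 \right)} - 16518\right) \left(-457489 + \left(-252 + r{\left(17,17 \right)}\right)^{2}\right) = \left(114 - 16518\right) \left(-457489 + \left(-252 + 17 \left(-2 + 17\right)\right)^{2}\right) = \left(114 + \left(-122403 + 105885\right)\right) \left(-457489 + \left(-252 + 17 \cdot 15\right)^{2}\right) = \left(114 - 16518\right) \left(-457489 + \left(-252 + 255\right)^{2}\right) = - 16404 \left(-457489 + 3^{2}\right) = - 16404 \left(-457489 + 9\right) = \left(-16404\right) \left(-457480\right) = 7504501920$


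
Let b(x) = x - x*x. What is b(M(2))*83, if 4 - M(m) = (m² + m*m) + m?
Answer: -3486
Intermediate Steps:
M(m) = 4 - m - 2*m² (M(m) = 4 - ((m² + m*m) + m) = 4 - ((m² + m²) + m) = 4 - (2*m² + m) = 4 - (m + 2*m²) = 4 + (-m - 2*m²) = 4 - m - 2*m²)
b(x) = x - x²
b(M(2))*83 = ((4 - 1*2 - 2*2²)*(1 - (4 - 1*2 - 2*2²)))*83 = ((4 - 2 - 2*4)*(1 - (4 - 2 - 2*4)))*83 = ((4 - 2 - 8)*(1 - (4 - 2 - 8)))*83 = -6*(1 - 1*(-6))*83 = -6*(1 + 6)*83 = -6*7*83 = -42*83 = -3486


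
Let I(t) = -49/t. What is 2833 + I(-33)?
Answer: 93538/33 ≈ 2834.5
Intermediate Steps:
2833 + I(-33) = 2833 - 49/(-33) = 2833 - 49*(-1/33) = 2833 + 49/33 = 93538/33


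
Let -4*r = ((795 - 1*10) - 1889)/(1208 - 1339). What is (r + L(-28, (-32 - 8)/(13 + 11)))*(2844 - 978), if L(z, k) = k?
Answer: -922426/131 ≈ -7041.4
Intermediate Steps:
r = -276/131 (r = -((795 - 1*10) - 1889)/(4*(1208 - 1339)) = -((795 - 10) - 1889)/(4*(-131)) = -(785 - 1889)*(-1)/(4*131) = -(-276)*(-1)/131 = -¼*1104/131 = -276/131 ≈ -2.1069)
(r + L(-28, (-32 - 8)/(13 + 11)))*(2844 - 978) = (-276/131 + (-32 - 8)/(13 + 11))*(2844 - 978) = (-276/131 - 40/24)*1866 = (-276/131 - 40*1/24)*1866 = (-276/131 - 5/3)*1866 = -1483/393*1866 = -922426/131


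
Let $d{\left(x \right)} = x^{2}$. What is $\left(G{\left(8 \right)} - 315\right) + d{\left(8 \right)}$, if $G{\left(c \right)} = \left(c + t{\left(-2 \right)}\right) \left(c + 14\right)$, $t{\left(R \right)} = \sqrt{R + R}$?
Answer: $-75 + 44 i \approx -75.0 + 44.0 i$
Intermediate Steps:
$t{\left(R \right)} = \sqrt{2} \sqrt{R}$ ($t{\left(R \right)} = \sqrt{2 R} = \sqrt{2} \sqrt{R}$)
$G{\left(c \right)} = \left(14 + c\right) \left(c + 2 i\right)$ ($G{\left(c \right)} = \left(c + \sqrt{2} \sqrt{-2}\right) \left(c + 14\right) = \left(c + \sqrt{2} i \sqrt{2}\right) \left(14 + c\right) = \left(c + 2 i\right) \left(14 + c\right) = \left(14 + c\right) \left(c + 2 i\right)$)
$\left(G{\left(8 \right)} - 315\right) + d{\left(8 \right)} = \left(\left(8^{2} + 28 i + 2 \cdot 8 \left(7 + i\right)\right) - 315\right) + 8^{2} = \left(\left(64 + 28 i + \left(112 + 16 i\right)\right) - 315\right) + 64 = \left(\left(176 + 44 i\right) - 315\right) + 64 = \left(-139 + 44 i\right) + 64 = -75 + 44 i$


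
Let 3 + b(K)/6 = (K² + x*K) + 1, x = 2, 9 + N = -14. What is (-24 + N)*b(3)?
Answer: -3666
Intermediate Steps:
N = -23 (N = -9 - 14 = -23)
b(K) = -12 + 6*K² + 12*K (b(K) = -18 + 6*((K² + 2*K) + 1) = -18 + 6*(1 + K² + 2*K) = -18 + (6 + 6*K² + 12*K) = -12 + 6*K² + 12*K)
(-24 + N)*b(3) = (-24 - 23)*(-12 + 6*3² + 12*3) = -47*(-12 + 6*9 + 36) = -47*(-12 + 54 + 36) = -47*78 = -3666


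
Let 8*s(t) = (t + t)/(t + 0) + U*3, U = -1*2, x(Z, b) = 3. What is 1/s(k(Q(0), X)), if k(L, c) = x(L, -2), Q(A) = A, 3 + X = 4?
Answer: -2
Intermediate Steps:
X = 1 (X = -3 + 4 = 1)
U = -2
k(L, c) = 3
s(t) = -½ (s(t) = ((t + t)/(t + 0) - 2*3)/8 = ((2*t)/t - 6)/8 = (2 - 6)/8 = (⅛)*(-4) = -½)
1/s(k(Q(0), X)) = 1/(-½) = -2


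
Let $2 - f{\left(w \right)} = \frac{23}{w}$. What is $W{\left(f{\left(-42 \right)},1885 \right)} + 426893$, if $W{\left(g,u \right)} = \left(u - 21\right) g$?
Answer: $\frac{9064477}{21} \approx 4.3164 \cdot 10^{5}$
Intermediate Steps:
$f{\left(w \right)} = 2 - \frac{23}{w}$
$W{\left(g,u \right)} = g \left(-21 + u\right)$ ($W{\left(g,u \right)} = \left(-21 + u\right) g = g \left(-21 + u\right)$)
$W{\left(f{\left(-42 \right)},1885 \right)} + 426893 = \left(2 - \frac{23}{-42}\right) \left(-21 + 1885\right) + 426893 = \left(2 - - \frac{23}{42}\right) 1864 + 426893 = \left(2 + \frac{23}{42}\right) 1864 + 426893 = \frac{107}{42} \cdot 1864 + 426893 = \frac{99724}{21} + 426893 = \frac{9064477}{21}$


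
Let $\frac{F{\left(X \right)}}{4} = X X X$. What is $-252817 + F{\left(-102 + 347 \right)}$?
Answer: $58571683$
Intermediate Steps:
$F{\left(X \right)} = 4 X^{3}$ ($F{\left(X \right)} = 4 X X X = 4 X^{2} X = 4 X^{3}$)
$-252817 + F{\left(-102 + 347 \right)} = -252817 + 4 \left(-102 + 347\right)^{3} = -252817 + 4 \cdot 245^{3} = -252817 + 4 \cdot 14706125 = -252817 + 58824500 = 58571683$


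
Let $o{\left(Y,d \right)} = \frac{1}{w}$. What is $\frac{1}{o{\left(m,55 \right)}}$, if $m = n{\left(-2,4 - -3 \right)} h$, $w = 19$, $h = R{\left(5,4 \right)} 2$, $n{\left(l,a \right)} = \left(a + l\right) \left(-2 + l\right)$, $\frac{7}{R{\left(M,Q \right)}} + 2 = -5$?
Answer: $19$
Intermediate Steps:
$R{\left(M,Q \right)} = -1$ ($R{\left(M,Q \right)} = \frac{7}{-2 - 5} = \frac{7}{-7} = 7 \left(- \frac{1}{7}\right) = -1$)
$n{\left(l,a \right)} = \left(-2 + l\right) \left(a + l\right)$
$h = -2$ ($h = \left(-1\right) 2 = -2$)
$m = 40$ ($m = \left(\left(-2\right)^{2} - 2 \left(4 - -3\right) - -4 + \left(4 - -3\right) \left(-2\right)\right) \left(-2\right) = \left(4 - 2 \left(4 + 3\right) + 4 + \left(4 + 3\right) \left(-2\right)\right) \left(-2\right) = \left(4 - 14 + 4 + 7 \left(-2\right)\right) \left(-2\right) = \left(4 - 14 + 4 - 14\right) \left(-2\right) = \left(-20\right) \left(-2\right) = 40$)
$o{\left(Y,d \right)} = \frac{1}{19}$
$\frac{1}{o{\left(m,55 \right)}} = \frac{1}{\frac{1}{19}} = 19$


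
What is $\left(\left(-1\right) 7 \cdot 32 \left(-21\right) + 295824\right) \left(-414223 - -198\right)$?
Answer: $-124426105200$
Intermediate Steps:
$\left(\left(-1\right) 7 \cdot 32 \left(-21\right) + 295824\right) \left(-414223 - -198\right) = \left(\left(-7\right) 32 \left(-21\right) + 295824\right) \left(-414223 + 198\right) = \left(\left(-224\right) \left(-21\right) + 295824\right) \left(-414025\right) = \left(4704 + 295824\right) \left(-414025\right) = 300528 \left(-414025\right) = -124426105200$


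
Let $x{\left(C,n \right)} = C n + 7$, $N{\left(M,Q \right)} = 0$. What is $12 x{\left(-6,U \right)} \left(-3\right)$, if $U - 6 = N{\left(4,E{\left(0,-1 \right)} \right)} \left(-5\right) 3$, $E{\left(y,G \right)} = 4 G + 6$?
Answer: $1044$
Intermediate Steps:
$E{\left(y,G \right)} = 6 + 4 G$
$U = 6$ ($U = 6 + 0 \left(-5\right) 3 = 6 + 0 \cdot 3 = 6 + 0 = 6$)
$x{\left(C,n \right)} = 7 + C n$
$12 x{\left(-6,U \right)} \left(-3\right) = 12 \left(7 - 36\right) \left(-3\right) = 12 \left(-29\right) \left(-3\right) = \left(-348\right) \left(-3\right) = 1044$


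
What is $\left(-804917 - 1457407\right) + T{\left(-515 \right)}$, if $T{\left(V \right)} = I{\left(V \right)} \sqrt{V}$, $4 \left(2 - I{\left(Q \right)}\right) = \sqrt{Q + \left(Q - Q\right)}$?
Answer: $- \frac{9048781}{4} + 2 i \sqrt{515} \approx -2.2622 \cdot 10^{6} + 45.387 i$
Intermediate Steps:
$I{\left(Q \right)} = 2 - \frac{\sqrt{Q}}{4}$ ($I{\left(Q \right)} = 2 - \frac{\sqrt{Q + \left(Q - Q\right)}}{4} = 2 - \frac{\sqrt{Q + 0}}{4} = 2 - \frac{\sqrt{Q}}{4}$)
$T{\left(V \right)} = \sqrt{V} \left(2 - \frac{\sqrt{V}}{4}\right)$ ($T{\left(V \right)} = \left(2 - \frac{\sqrt{V}}{4}\right) \sqrt{V} = \sqrt{V} \left(2 - \frac{\sqrt{V}}{4}\right)$)
$\left(-804917 - 1457407\right) + T{\left(-515 \right)} = \left(-804917 - 1457407\right) + \left(2 \sqrt{-515} - - \frac{515}{4}\right) = -2262324 + \left(2 i \sqrt{515} + \frac{515}{4}\right) = -2262324 + \left(\frac{515}{4} + 2 i \sqrt{515}\right) = - \frac{9048781}{4} + 2 i \sqrt{515}$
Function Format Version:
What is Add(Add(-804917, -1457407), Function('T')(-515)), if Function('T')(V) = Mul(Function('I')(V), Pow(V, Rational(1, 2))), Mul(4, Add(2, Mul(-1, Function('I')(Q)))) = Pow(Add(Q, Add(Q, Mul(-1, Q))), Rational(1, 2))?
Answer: Add(Rational(-9048781, 4), Mul(2, I, Pow(515, Rational(1, 2)))) ≈ Add(-2.2622e+6, Mul(45.387, I))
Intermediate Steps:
Function('I')(Q) = Add(2, Mul(Rational(-1, 4), Pow(Q, Rational(1, 2)))) (Function('I')(Q) = Add(2, Mul(Rational(-1, 4), Pow(Add(Q, Add(Q, Mul(-1, Q))), Rational(1, 2)))) = Add(2, Mul(Rational(-1, 4), Pow(Add(Q, 0), Rational(1, 2)))) = Add(2, Mul(Rational(-1, 4), Pow(Q, Rational(1, 2)))))
Function('T')(V) = Mul(Pow(V, Rational(1, 2)), Add(2, Mul(Rational(-1, 4), Pow(V, Rational(1, 2))))) (Function('T')(V) = Mul(Add(2, Mul(Rational(-1, 4), Pow(V, Rational(1, 2)))), Pow(V, Rational(1, 2))) = Mul(Pow(V, Rational(1, 2)), Add(2, Mul(Rational(-1, 4), Pow(V, Rational(1, 2))))))
Add(Add(-804917, -1457407), Function('T')(-515)) = Add(Add(-804917, -1457407), Add(Mul(2, Pow(-515, Rational(1, 2))), Mul(Rational(-1, 4), -515))) = Add(-2262324, Add(Mul(2, Mul(I, Pow(515, Rational(1, 2)))), Rational(515, 4))) = Add(-2262324, Add(Mul(2, I, Pow(515, Rational(1, 2))), Rational(515, 4))) = Add(-2262324, Add(Rational(515, 4), Mul(2, I, Pow(515, Rational(1, 2))))) = Add(Rational(-9048781, 4), Mul(2, I, Pow(515, Rational(1, 2))))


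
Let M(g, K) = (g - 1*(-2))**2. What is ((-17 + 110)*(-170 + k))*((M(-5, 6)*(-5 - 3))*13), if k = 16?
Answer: 13405392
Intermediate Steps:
M(g, K) = (2 + g)**2 (M(g, K) = (g + 2)**2 = (2 + g)**2)
((-17 + 110)*(-170 + k))*((M(-5, 6)*(-5 - 3))*13) = ((-17 + 110)*(-170 + 16))*(((2 - 5)**2*(-5 - 3))*13) = (93*(-154))*(((-3)**2*(-8))*13) = -14322*9*(-8)*13 = -(-1031184)*13 = -14322*(-936) = 13405392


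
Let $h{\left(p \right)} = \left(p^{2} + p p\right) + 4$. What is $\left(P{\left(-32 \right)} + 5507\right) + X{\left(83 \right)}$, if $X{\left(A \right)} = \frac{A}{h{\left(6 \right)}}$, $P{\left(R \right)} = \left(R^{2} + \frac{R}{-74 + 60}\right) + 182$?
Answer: $\frac{3573113}{532} \approx 6716.4$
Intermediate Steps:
$P{\left(R \right)} = 182 + R^{2} - \frac{R}{14}$ ($P{\left(R \right)} = \left(R^{2} + \frac{R}{-14}\right) + 182 = \left(R^{2} - \frac{R}{14}\right) + 182 = 182 + R^{2} - \frac{R}{14}$)
$h{\left(p \right)} = 4 + 2 p^{2}$ ($h{\left(p \right)} = \left(p^{2} + p^{2}\right) + 4 = 2 p^{2} + 4 = 4 + 2 p^{2}$)
$X{\left(A \right)} = \frac{A}{76}$ ($X{\left(A \right)} = \frac{A}{4 + 2 \cdot 6^{2}} = \frac{A}{4 + 2 \cdot 36} = \frac{A}{4 + 72} = \frac{A}{76}$)
$\left(P{\left(-32 \right)} + 5507\right) + X{\left(83 \right)} = \left(\left(182 + \left(-32\right)^{2} - - \frac{16}{7}\right) + 5507\right) + \frac{1}{76} \cdot 83 = \left(\left(182 + 1024 + \frac{16}{7}\right) + 5507\right) + \frac{83}{76} = \left(\frac{8458}{7} + 5507\right) + \frac{83}{76} = \frac{47007}{7} + \frac{83}{76} = \frac{3573113}{532}$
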